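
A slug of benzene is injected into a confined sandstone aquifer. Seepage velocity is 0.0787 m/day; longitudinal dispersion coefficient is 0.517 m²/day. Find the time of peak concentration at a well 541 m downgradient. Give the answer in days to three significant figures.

For the 1D instantaneous-source solution, setting ∂C/∂t = 0 at fixed x gives v²t² + 2Dt − x² = 0, so t = (√(D² + v²x²) − D)/v².
√(D² + v²x²) = √(0.517² + 0.0787² × 541²) = 42.58; v² = 0.00619369.
t = (42.58 − 0.517)/0.00619369 = 6790 days (vs. the pure-advection estimate x/v = 6870 d).

6790 days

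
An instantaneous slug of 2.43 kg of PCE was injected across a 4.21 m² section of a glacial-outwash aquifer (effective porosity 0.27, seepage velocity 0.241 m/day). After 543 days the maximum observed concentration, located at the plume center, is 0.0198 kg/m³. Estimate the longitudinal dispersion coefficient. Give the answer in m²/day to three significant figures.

At the plume center C_max = M/(n_e·A·√(4πDt)), so D = M²/(4πt·(n_e·A·C_max)²).
n_e·A·C_max = 0.27 × 4.21 × 0.0198 = 0.02251 kg/m.
D = 2.43²/(4π × 543 × 0.02251²) = 1.71 m²/day.

1.71 m²/day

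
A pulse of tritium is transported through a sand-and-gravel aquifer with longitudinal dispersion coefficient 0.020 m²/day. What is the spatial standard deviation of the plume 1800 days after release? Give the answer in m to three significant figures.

8.49 m

Dispersive spreading gives a Gaussian with σ² = 2Dt; advection only shifts the center.
σ = √(2 × 0.020 × 1800) = 8.49 m.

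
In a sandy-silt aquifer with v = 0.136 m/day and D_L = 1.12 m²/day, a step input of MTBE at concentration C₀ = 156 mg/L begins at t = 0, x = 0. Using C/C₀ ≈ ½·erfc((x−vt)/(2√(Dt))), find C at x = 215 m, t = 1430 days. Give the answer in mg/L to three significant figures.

55.9 mg/L

For a continuous step input, C/C₀ ≈ ½·erfc((x−vt)/(2√(Dt))).
vt = 0.136 × 1430 = 194.48 m and 2√(Dt) = 2√(1.12 × 1430) = 80.04 m.
Argument (x−vt)/(2√(Dt)) = (215 − 194.48)/80.04 = 0.2564; ½·erfc(0.2564) = 0.3585.
C = 156 × 0.3585 = 55.9 mg/L.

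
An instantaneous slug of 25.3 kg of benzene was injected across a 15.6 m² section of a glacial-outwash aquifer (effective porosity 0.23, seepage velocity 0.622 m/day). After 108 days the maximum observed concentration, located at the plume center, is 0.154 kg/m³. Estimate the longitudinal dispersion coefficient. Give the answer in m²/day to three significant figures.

1.54 m²/day

At the plume center C_max = M/(n_e·A·√(4πDt)), so D = M²/(4πt·(n_e·A·C_max)²).
n_e·A·C_max = 0.23 × 15.6 × 0.154 = 0.5526 kg/m.
D = 25.3²/(4π × 108 × 0.5526²) = 1.54 m²/day.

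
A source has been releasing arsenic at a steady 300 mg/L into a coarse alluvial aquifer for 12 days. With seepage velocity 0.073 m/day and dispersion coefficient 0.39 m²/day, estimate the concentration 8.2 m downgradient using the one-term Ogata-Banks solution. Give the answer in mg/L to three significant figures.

2.50 mg/L

For a continuous step input, C/C₀ ≈ ½·erfc((x−vt)/(2√(Dt))).
vt = 0.073 × 12 = 0.876 m and 2√(Dt) = 2√(0.39 × 12) = 4.327 m.
Argument (x−vt)/(2√(Dt)) = (8.2 − 0.876)/4.327 = 1.693; ½·erfc(1.693) = 0.008327.
C = 300 × 0.008327 = 2.50 mg/L.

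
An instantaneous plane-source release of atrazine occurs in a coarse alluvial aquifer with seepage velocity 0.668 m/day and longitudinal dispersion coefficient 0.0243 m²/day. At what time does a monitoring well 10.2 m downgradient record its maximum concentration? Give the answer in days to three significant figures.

For the 1D instantaneous-source solution, setting ∂C/∂t = 0 at fixed x gives v²t² + 2Dt − x² = 0, so t = (√(D² + v²x²) − D)/v².
√(D² + v²x²) = √(0.0243² + 0.668² × 10.2²) = 6.814; v² = 0.446224.
t = (6.814 − 0.0243)/0.446224 = 15.2 days (vs. the pure-advection estimate x/v = 15.3 d).

15.2 days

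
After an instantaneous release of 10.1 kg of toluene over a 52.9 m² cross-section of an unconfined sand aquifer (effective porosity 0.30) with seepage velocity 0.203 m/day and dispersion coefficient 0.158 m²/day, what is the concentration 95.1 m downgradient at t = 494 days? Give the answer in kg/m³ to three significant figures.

0.0186 kg/m³

For an instantaneous plane source, C(x,t) = M/(n_e·A·√(4πDt)) · exp(−(x−vt)²/(4Dt)), with n_e·A the pore (flow) area.
Plume center vt = 0.203 × 494 = 100.282 m, so the well at 95.1 m is 5.182 m upgradient of the peak.
√(4πDt) = 31.32 m, giving peak height M/(n_e·A·√(4πDt)) = 10.1/(0.30 × 52.9 × 31.32) = 0.02032 kg/m³.
(x−vt)²/(4Dt) = (-5.182)²/(4 × 0.158 × 494) = 0.08601; exp(−0.08601) = 0.9176.
C = 0.02032 × 0.9176 = 0.0186 kg/m³.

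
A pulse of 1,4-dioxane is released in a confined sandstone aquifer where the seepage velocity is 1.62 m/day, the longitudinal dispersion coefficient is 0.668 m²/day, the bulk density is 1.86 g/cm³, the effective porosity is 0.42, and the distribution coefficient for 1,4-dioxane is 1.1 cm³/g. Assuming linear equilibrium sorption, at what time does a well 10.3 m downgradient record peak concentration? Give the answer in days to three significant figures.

35.9 days

Retardation factor R = 1 + ρ_b·K_d/n = 1 + 1.86 × 1.1/0.42 = 5.871.
Sorption retards both mechanisms: v_R = v/R = 0.2759 m/day, D_R = D/R = 0.1138 m²/day.
Peak time from v_R²t² + 2D_R t − x² = 0: t = (√(D_R² + v_R²x²) − D_R)/v_R².
√(D_R² + v_R²x²) = √(0.1138² + 0.2759² × 10.3²) = 2.844; v_R² = 0.07612.
t = (2.844 − 0.1138)/0.07612 = 35.9 days.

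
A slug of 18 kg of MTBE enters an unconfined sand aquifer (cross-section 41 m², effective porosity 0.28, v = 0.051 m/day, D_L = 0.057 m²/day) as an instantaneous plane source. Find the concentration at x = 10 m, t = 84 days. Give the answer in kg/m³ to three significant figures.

For an instantaneous plane source, C(x,t) = M/(n_e·A·√(4πDt)) · exp(−(x−vt)²/(4Dt)), with n_e·A the pore (flow) area.
Plume center vt = 0.051 × 84 = 4.284 m, so the well at 10 m is 5.716 m downgradient of the peak.
√(4πDt) = 7.757 m, giving peak height M/(n_e·A·√(4πDt)) = 18/(0.28 × 41 × 7.757) = 0.2021 kg/m³.
(x−vt)²/(4Dt) = (5.716)²/(4 × 0.057 × 84) = 1.706; exp(−1.706) = 0.1816.
C = 0.2021 × 0.1816 = 0.0367 kg/m³.

0.0367 kg/m³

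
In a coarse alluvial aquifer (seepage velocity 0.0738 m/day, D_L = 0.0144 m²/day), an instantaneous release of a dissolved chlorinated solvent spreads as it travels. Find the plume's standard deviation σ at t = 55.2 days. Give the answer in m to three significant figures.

1.26 m

Dispersive spreading gives a Gaussian with σ² = 2Dt; advection only shifts the center.
σ = √(2 × 0.0144 × 55.2) = 1.26 m.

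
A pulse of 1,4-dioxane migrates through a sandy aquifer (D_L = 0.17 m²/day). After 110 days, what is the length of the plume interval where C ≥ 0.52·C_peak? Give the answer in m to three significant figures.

The plume is Gaussian with σ = √(2Dt) = √(2 × 0.17 × 110) = 6.116 m.
C/C_peak = exp(−Δx²/(2σ²)) = 0.52 ⇒ Δx = σ·√(−2 ln 0.52) = 6.116 × 1.144 = 6.997 m.
Width = 2Δx = 14.0 m.

14.0 m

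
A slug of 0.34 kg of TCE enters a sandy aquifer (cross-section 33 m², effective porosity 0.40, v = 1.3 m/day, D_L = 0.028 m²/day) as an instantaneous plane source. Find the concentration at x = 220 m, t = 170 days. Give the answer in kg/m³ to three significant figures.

For an instantaneous plane source, C(x,t) = M/(n_e·A·√(4πDt)) · exp(−(x−vt)²/(4Dt)), with n_e·A the pore (flow) area.
Plume center vt = 1.3 × 170 = 221 m, so the well at 220 m is 1 m upgradient of the peak.
√(4πDt) = 7.734 m, giving peak height M/(n_e·A·√(4πDt)) = 0.34/(0.40 × 33 × 7.734) = 0.003330 kg/m³.
(x−vt)²/(4Dt) = (-1)²/(4 × 0.028 × 170) = 0.05252; exp(−0.05252) = 0.9488.
C = 0.003330 × 0.9488 = 0.00316 kg/m³.

0.00316 kg/m³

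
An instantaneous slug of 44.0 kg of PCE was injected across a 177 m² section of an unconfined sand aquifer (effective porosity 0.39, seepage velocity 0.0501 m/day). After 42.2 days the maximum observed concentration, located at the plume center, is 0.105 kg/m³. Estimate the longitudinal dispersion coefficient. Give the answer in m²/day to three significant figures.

0.0695 m²/day

At the plume center C_max = M/(n_e·A·√(4πDt)), so D = M²/(4πt·(n_e·A·C_max)²).
n_e·A·C_max = 0.39 × 177 × 0.105 = 7.248 kg/m.
D = 44.0²/(4π × 42.2 × 7.248²) = 0.0695 m²/day.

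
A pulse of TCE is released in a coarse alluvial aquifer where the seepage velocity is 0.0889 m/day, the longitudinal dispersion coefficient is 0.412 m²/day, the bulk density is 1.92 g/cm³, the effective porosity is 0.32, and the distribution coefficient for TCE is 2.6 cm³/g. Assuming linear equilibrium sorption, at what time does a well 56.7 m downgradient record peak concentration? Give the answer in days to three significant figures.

9760 days

Retardation factor R = 1 + ρ_b·K_d/n = 1 + 1.92 × 2.6/0.32 = 16.60.
Sorption retards both mechanisms: v_R = v/R = 0.005355 m/day, D_R = D/R = 0.02482 m²/day.
Peak time from v_R²t² + 2D_R t − x² = 0: t = (√(D_R² + v_R²x²) − D_R)/v_R².
√(D_R² + v_R²x²) = √(0.02482² + 0.005355² × 56.7²) = 0.3046; v_R² = 2.868e-05.
t = (0.3046 − 0.02482)/2.868e-05 = 9760 days.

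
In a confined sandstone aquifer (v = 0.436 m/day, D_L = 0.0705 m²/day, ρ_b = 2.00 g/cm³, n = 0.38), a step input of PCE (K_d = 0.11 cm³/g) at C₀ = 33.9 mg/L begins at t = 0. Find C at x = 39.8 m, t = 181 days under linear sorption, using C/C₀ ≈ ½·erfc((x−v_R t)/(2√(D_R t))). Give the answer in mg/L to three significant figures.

33.7 mg/L

Retardation factor R = 1 + ρ_b·K_d/n = 1 + 2.00 × 0.11/0.38 = 1.579.
Sorption retards both mechanisms: v_R = v/R = 0.2761 m/day, D_R = D/R = 0.04465 m²/day.
v_R·t = 0.2761 × 181 = 49.9741 m; 2√(D_R t) = 5.686 m; argument = (39.8 − 49.9741)/5.686 = -1.789.
C = C₀ × ½·erfc(-1.789) = 33.9 × 0.9943 = 33.7 mg/L.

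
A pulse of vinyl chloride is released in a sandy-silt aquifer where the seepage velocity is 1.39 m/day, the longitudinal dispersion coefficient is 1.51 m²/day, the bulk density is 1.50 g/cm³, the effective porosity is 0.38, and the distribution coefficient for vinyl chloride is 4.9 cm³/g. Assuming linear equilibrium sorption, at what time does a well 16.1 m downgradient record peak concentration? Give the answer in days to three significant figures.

Retardation factor R = 1 + ρ_b·K_d/n = 1 + 1.50 × 4.9/0.38 = 20.34.
Sorption retards both mechanisms: v_R = v/R = 0.06834 m/day, D_R = D/R = 0.07424 m²/day.
Peak time from v_R²t² + 2D_R t − x² = 0: t = (√(D_R² + v_R²x²) − D_R)/v_R².
√(D_R² + v_R²x²) = √(0.07424² + 0.06834² × 16.1²) = 1.103; v_R² = 0.004670.
t = (1.103 − 0.07424)/0.004670 = 220 days.

220 days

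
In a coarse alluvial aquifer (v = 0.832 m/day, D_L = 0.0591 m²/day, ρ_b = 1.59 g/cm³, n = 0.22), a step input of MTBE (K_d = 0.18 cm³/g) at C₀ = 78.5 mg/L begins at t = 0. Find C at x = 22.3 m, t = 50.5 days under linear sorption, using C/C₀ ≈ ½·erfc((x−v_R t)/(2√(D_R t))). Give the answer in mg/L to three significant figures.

Retardation factor R = 1 + ρ_b·K_d/n = 1 + 1.59 × 0.18/0.22 = 2.301.
Sorption retards both mechanisms: v_R = v/R = 0.3616 m/day, D_R = D/R = 0.02568 m²/day.
v_R·t = 0.3616 × 50.5 = 18.2608 m; 2√(D_R t) = 2.278 m; argument = (22.3 − 18.2608)/2.278 = 1.773.
C = C₀ × ½·erfc(1.773) = 78.5 × 0.006081 = 0.477 mg/L.

0.477 mg/L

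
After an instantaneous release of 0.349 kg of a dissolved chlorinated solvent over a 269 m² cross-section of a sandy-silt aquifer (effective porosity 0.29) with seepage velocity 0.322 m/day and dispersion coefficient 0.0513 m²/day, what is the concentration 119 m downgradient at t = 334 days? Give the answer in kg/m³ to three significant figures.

For an instantaneous plane source, C(x,t) = M/(n_e·A·√(4πDt)) · exp(−(x−vt)²/(4Dt)), with n_e·A the pore (flow) area.
Plume center vt = 0.322 × 334 = 107.548 m, so the well at 119 m is 11.452 m downgradient of the peak.
√(4πDt) = 14.67 m, giving peak height M/(n_e·A·√(4πDt)) = 0.349/(0.29 × 269 × 14.67) = 0.0003050 kg/m³.
(x−vt)²/(4Dt) = (11.452)²/(4 × 0.0513 × 334) = 1.914; exp(−1.914) = 0.1475.
C = 0.0003050 × 0.1475 = 4.50e-05 kg/m³.

4.50e-05 kg/m³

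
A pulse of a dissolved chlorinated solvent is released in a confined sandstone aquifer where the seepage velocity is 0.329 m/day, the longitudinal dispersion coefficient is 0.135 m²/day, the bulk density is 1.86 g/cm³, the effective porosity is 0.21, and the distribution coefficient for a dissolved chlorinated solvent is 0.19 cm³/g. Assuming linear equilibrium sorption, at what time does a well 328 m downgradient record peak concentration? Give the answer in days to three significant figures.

Retardation factor R = 1 + ρ_b·K_d/n = 1 + 1.86 × 0.19/0.21 = 2.683.
Sorption retards both mechanisms: v_R = v/R = 0.1226 m/day, D_R = D/R = 0.05032 m²/day.
Peak time from v_R²t² + 2D_R t − x² = 0: t = (√(D_R² + v_R²x²) − D_R)/v_R².
√(D_R² + v_R²x²) = √(0.05032² + 0.1226² × 328²) = 40.21; v_R² = 0.01503.
t = (40.21 − 0.05032)/0.01503 = 2670 days.

2670 days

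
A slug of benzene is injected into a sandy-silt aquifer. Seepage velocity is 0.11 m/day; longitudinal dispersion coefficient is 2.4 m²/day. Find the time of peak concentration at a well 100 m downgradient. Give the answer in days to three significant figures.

For the 1D instantaneous-source solution, setting ∂C/∂t = 0 at fixed x gives v²t² + 2Dt − x² = 0, so t = (√(D² + v²x²) − D)/v².
√(D² + v²x²) = √(2.4² + 0.11² × 100²) = 11.26; v² = 0.0121.
t = (11.26 − 2.4)/0.0121 = 732 days (vs. the pure-advection estimate x/v = 909 d).

732 days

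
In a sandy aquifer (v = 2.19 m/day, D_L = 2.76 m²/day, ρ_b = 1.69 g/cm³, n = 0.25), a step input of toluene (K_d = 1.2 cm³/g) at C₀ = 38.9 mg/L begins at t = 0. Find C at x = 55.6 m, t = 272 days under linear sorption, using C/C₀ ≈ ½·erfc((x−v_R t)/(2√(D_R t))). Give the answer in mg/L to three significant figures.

30.2 mg/L

Retardation factor R = 1 + ρ_b·K_d/n = 1 + 1.69 × 1.2/0.25 = 9.112.
Sorption retards both mechanisms: v_R = v/R = 0.2403 m/day, D_R = D/R = 0.3029 m²/day.
v_R·t = 0.2403 × 272 = 65.3616 m; 2√(D_R t) = 18.15 m; argument = (55.6 − 65.3616)/18.15 = -0.5378.
C = C₀ × ½·erfc(-0.5378) = 38.9 × 0.7765 = 30.2 mg/L.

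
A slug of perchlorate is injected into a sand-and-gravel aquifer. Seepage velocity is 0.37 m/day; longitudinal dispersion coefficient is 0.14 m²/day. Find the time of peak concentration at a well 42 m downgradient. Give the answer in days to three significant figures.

112 days

For the 1D instantaneous-source solution, setting ∂C/∂t = 0 at fixed x gives v²t² + 2Dt − x² = 0, so t = (√(D² + v²x²) − D)/v².
√(D² + v²x²) = √(0.14² + 0.37² × 42²) = 15.54; v² = 0.1369.
t = (15.54 − 0.14)/0.1369 = 112 days (vs. the pure-advection estimate x/v = 114 d).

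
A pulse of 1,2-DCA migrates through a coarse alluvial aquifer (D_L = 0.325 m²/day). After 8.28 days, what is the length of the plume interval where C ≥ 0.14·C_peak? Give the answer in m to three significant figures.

9.20 m

The plume is Gaussian with σ = √(2Dt) = √(2 × 0.325 × 8.28) = 2.320 m.
C/C_peak = exp(−Δx²/(2σ²)) = 0.14 ⇒ Δx = σ·√(−2 ln 0.14) = 2.320 × 1.983 = 4.601 m.
Width = 2Δx = 9.20 m.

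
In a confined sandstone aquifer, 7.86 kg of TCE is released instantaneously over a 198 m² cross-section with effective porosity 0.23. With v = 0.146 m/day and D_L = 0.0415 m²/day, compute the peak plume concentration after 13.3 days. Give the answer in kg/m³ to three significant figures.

0.0655 kg/m³

The peak of an instantaneous 1D plume sits at x = vt; there the Gaussian factor is 1 and C_max = M/(n_e·A·√(4πDt)), where n_e·A is the pore area the mass is dissolved in.
√(4πDt) = √(4π × 0.0415 × 13.3) = 2.634 m, so C_max = 7.86/(0.23 × 198 × 2.634) = 0.0655 kg/m³.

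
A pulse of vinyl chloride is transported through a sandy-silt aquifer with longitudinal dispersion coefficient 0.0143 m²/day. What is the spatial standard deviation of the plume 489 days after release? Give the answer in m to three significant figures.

3.74 m

Dispersive spreading gives a Gaussian with σ² = 2Dt; advection only shifts the center.
σ = √(2 × 0.0143 × 489) = 3.74 m.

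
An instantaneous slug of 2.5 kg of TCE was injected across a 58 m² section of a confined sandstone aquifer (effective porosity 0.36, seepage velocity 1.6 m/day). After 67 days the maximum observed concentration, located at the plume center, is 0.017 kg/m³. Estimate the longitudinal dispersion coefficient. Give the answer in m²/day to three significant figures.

At the plume center C_max = M/(n_e·A·√(4πDt)), so D = M²/(4πt·(n_e·A·C_max)²).
n_e·A·C_max = 0.36 × 58 × 0.017 = 0.3550 kg/m.
D = 2.5²/(4π × 67 × 0.3550²) = 0.0589 m²/day.

0.0589 m²/day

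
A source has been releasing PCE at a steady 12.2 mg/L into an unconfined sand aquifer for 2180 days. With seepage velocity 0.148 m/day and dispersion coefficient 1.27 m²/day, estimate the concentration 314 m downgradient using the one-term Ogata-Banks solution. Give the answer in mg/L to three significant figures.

For a continuous step input, C/C₀ ≈ ½·erfc((x−vt)/(2√(Dt))).
vt = 0.148 × 2180 = 322.64 m and 2√(Dt) = 2√(1.27 × 2180) = 105.2 m.
Argument (x−vt)/(2√(Dt)) = (314 − 322.64)/105.2 = -0.08213; ½·erfc(-0.08213) = 0.5462.
C = 12.2 × 0.5462 = 6.66 mg/L.

6.66 mg/L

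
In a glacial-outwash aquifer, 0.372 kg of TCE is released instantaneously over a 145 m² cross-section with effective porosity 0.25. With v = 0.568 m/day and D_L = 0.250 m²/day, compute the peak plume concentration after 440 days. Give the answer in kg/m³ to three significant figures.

0.000276 kg/m³

The peak of an instantaneous 1D plume sits at x = vt; there the Gaussian factor is 1 and C_max = M/(n_e·A·√(4πDt)), where n_e·A is the pore area the mass is dissolved in.
√(4πDt) = √(4π × 0.250 × 440) = 37.18 m, so C_max = 0.372/(0.25 × 145 × 37.18) = 0.000276 kg/m³.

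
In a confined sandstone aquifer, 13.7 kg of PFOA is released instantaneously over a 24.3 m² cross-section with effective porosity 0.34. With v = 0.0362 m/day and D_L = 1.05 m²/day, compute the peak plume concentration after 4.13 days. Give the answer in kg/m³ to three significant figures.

0.225 kg/m³

The peak of an instantaneous 1D plume sits at x = vt; there the Gaussian factor is 1 and C_max = M/(n_e·A·√(4πDt)), where n_e·A is the pore area the mass is dissolved in.
√(4πDt) = √(4π × 1.05 × 4.13) = 7.382 m, so C_max = 13.7/(0.34 × 24.3 × 7.382) = 0.225 kg/m³.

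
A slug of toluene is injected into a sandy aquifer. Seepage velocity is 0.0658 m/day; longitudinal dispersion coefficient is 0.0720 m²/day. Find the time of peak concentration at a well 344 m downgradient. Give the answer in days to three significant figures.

For the 1D instantaneous-source solution, setting ∂C/∂t = 0 at fixed x gives v²t² + 2Dt − x² = 0, so t = (√(D² + v²x²) − D)/v².
√(D² + v²x²) = √(0.0720² + 0.0658² × 344²) = 22.64; v² = 0.00432964.
t = (22.64 − 0.0720)/0.00432964 = 5210 days (vs. the pure-advection estimate x/v = 5230 d).

5210 days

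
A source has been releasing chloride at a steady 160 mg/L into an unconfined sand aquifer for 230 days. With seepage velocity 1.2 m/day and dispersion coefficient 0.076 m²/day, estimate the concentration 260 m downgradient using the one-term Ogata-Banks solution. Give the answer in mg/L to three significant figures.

For a continuous step input, C/C₀ ≈ ½·erfc((x−vt)/(2√(Dt))).
vt = 1.2 × 230 = 276 m and 2√(Dt) = 2√(0.076 × 230) = 8.362 m.
Argument (x−vt)/(2√(Dt)) = (260 − 276)/8.362 = -1.913; ½·erfc(-1.913) = 0.9966.
C = 160 × 0.9966 = 159 mg/L.

159 mg/L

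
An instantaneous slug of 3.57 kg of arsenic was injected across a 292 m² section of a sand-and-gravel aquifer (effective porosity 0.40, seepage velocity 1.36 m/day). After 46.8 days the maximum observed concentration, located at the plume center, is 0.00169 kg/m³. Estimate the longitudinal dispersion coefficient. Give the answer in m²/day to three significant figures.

0.556 m²/day

At the plume center C_max = M/(n_e·A·√(4πDt)), so D = M²/(4πt·(n_e·A·C_max)²).
n_e·A·C_max = 0.40 × 292 × 0.00169 = 0.1974 kg/m.
D = 3.57²/(4π × 46.8 × 0.1974²) = 0.556 m²/day.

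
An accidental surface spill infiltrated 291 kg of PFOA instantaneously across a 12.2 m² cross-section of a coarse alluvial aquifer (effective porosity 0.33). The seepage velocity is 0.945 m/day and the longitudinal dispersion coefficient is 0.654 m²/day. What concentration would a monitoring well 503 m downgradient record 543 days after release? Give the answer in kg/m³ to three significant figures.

For an instantaneous plane source, C(x,t) = M/(n_e·A·√(4πDt)) · exp(−(x−vt)²/(4Dt)), with n_e·A the pore (flow) area.
Plume center vt = 0.945 × 543 = 513.135 m, so the well at 503 m is 10.135 m upgradient of the peak.
√(4πDt) = 66.80 m, giving peak height M/(n_e·A·√(4πDt)) = 291/(0.33 × 12.2 × 66.80) = 1.082 kg/m³.
(x−vt)²/(4Dt) = (-10.135)²/(4 × 0.654 × 543) = 0.07231; exp(−0.07231) = 0.9302.
C = 1.082 × 0.9302 = 1.01 kg/m³.

1.01 kg/m³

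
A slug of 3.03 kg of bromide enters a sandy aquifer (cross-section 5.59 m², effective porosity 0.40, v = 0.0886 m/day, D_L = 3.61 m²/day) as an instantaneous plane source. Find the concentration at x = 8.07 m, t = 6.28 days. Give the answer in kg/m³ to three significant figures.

For an instantaneous plane source, C(x,t) = M/(n_e·A·√(4πDt)) · exp(−(x−vt)²/(4Dt)), with n_e·A the pore (flow) area.
Plume center vt = 0.0886 × 6.28 = 0.556408 m, so the well at 8.07 m is 7.513592 m downgradient of the peak.
√(4πDt) = 16.88 m, giving peak height M/(n_e·A·√(4πDt)) = 3.03/(0.40 × 5.59 × 16.88) = 0.08028 kg/m³.
(x−vt)²/(4Dt) = (7.513592)²/(4 × 3.61 × 6.28) = 0.6225; exp(−0.6225) = 0.5366.
C = 0.08028 × 0.5366 = 0.0431 kg/m³.

0.0431 kg/m³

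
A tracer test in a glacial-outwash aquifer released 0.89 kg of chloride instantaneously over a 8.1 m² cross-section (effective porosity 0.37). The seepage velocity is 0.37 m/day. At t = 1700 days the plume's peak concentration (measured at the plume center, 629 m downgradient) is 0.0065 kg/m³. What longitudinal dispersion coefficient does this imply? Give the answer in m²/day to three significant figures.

At the plume center C_max = M/(n_e·A·√(4πDt)), so D = M²/(4πt·(n_e·A·C_max)²).
n_e·A·C_max = 0.37 × 8.1 × 0.0065 = 0.01948 kg/m.
D = 0.89²/(4π × 1700 × 0.01948²) = 0.0977 m²/day.

0.0977 m²/day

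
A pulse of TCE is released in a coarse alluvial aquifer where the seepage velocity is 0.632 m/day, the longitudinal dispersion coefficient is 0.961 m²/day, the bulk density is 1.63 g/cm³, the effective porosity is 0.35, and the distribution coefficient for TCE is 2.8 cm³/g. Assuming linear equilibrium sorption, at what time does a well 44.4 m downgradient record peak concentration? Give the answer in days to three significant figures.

Retardation factor R = 1 + ρ_b·K_d/n = 1 + 1.63 × 2.8/0.35 = 14.04.
Sorption retards both mechanisms: v_R = v/R = 0.04501 m/day, D_R = D/R = 0.06845 m²/day.
Peak time from v_R²t² + 2D_R t − x² = 0: t = (√(D_R² + v_R²x²) − D_R)/v_R².
√(D_R² + v_R²x²) = √(0.06845² + 0.04501² × 44.4²) = 2.000; v_R² = 0.002026.
t = (2.000 − 0.06845)/0.002026 = 953 days.

953 days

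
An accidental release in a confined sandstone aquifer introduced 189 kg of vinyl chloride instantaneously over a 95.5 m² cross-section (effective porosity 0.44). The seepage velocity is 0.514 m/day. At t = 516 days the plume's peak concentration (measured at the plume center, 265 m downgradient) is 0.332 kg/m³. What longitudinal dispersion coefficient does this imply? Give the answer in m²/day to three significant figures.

At the plume center C_max = M/(n_e·A·√(4πDt)), so D = M²/(4πt·(n_e·A·C_max)²).
n_e·A·C_max = 0.44 × 95.5 × 0.332 = 13.95 kg/m.
D = 189²/(4π × 516 × 13.95²) = 0.0283 m²/day.

0.0283 m²/day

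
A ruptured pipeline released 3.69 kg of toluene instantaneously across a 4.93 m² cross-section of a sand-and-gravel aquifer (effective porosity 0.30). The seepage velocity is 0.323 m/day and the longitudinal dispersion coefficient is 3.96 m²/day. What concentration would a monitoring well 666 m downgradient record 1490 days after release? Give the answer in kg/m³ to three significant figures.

0.00216 kg/m³

For an instantaneous plane source, C(x,t) = M/(n_e·A·√(4πDt)) · exp(−(x−vt)²/(4Dt)), with n_e·A the pore (flow) area.
Plume center vt = 0.323 × 1490 = 481.27 m, so the well at 666 m is 184.73 m downgradient of the peak.
√(4πDt) = 272.3 m, giving peak height M/(n_e·A·√(4πDt)) = 3.69/(0.30 × 4.93 × 272.3) = 0.009162 kg/m³.
(x−vt)²/(4Dt) = (184.73)²/(4 × 3.96 × 1490) = 1.446; exp(−1.446) = 0.2355.
C = 0.009162 × 0.2355 = 0.00216 kg/m³.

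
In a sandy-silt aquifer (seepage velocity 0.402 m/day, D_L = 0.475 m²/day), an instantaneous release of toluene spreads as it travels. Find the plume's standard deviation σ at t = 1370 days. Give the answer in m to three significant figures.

36.1 m

Dispersive spreading gives a Gaussian with σ² = 2Dt; advection only shifts the center.
σ = √(2 × 0.475 × 1370) = 36.1 m.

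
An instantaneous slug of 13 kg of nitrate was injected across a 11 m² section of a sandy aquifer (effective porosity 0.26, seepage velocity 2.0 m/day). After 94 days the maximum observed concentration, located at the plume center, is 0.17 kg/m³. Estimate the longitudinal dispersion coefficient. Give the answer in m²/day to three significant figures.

0.605 m²/day

At the plume center C_max = M/(n_e·A·√(4πDt)), so D = M²/(4πt·(n_e·A·C_max)²).
n_e·A·C_max = 0.26 × 11 × 0.17 = 0.4862 kg/m.
D = 13²/(4π × 94 × 0.4862²) = 0.605 m²/day.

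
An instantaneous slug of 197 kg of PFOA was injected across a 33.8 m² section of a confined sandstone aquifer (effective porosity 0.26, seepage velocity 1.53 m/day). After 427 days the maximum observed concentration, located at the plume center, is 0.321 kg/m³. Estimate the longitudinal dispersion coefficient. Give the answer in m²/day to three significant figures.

At the plume center C_max = M/(n_e·A·√(4πDt)), so D = M²/(4πt·(n_e·A·C_max)²).
n_e·A·C_max = 0.26 × 33.8 × 0.321 = 2.821 kg/m.
D = 197²/(4π × 427 × 2.821²) = 0.909 m²/day.

0.909 m²/day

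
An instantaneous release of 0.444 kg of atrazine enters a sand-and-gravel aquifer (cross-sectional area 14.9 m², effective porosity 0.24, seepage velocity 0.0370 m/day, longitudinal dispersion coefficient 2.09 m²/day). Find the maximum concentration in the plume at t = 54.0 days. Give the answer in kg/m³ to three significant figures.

0.00330 kg/m³

The peak of an instantaneous 1D plume sits at x = vt; there the Gaussian factor is 1 and C_max = M/(n_e·A·√(4πDt)), where n_e·A is the pore area the mass is dissolved in.
√(4πDt) = √(4π × 2.09 × 54.0) = 37.66 m, so C_max = 0.444/(0.24 × 14.9 × 37.66) = 0.00330 kg/m³.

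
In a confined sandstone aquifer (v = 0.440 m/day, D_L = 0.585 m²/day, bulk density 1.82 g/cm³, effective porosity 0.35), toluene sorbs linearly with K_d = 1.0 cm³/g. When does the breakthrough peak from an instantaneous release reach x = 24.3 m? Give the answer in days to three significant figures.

Retardation factor R = 1 + ρ_b·K_d/n = 1 + 1.82 × 1.0/0.35 = 6.200.
Sorption retards both mechanisms: v_R = v/R = 0.07097 m/day, D_R = D/R = 0.09435 m²/day.
Peak time from v_R²t² + 2D_R t − x² = 0: t = (√(D_R² + v_R²x²) − D_R)/v_R².
√(D_R² + v_R²x²) = √(0.09435² + 0.07097² × 24.3²) = 1.727; v_R² = 0.005037.
t = (1.727 − 0.09435)/0.005037 = 324 days.

324 days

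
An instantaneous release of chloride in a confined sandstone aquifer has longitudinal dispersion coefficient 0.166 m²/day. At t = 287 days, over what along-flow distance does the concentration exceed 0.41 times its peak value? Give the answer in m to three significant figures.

The plume is Gaussian with σ = √(2Dt) = √(2 × 0.166 × 287) = 9.761 m.
C/C_peak = exp(−Δx²/(2σ²)) = 0.41 ⇒ Δx = σ·√(−2 ln 0.41) = 9.761 × 1.335 = 13.03 m.
Width = 2Δx = 26.1 m.

26.1 m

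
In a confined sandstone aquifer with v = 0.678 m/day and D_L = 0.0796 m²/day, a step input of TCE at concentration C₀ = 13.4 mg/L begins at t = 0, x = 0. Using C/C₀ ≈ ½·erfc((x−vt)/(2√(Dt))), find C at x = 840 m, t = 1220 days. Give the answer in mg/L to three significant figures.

For a continuous step input, C/C₀ ≈ ½·erfc((x−vt)/(2√(Dt))).
vt = 0.678 × 1220 = 827.16 m and 2√(Dt) = 2√(0.0796 × 1220) = 19.71 m.
Argument (x−vt)/(2√(Dt)) = (840 − 827.16)/19.71 = 0.6514; ½·erfc(0.6514) = 0.1785.
C = 13.4 × 0.1785 = 2.39 mg/L.

2.39 mg/L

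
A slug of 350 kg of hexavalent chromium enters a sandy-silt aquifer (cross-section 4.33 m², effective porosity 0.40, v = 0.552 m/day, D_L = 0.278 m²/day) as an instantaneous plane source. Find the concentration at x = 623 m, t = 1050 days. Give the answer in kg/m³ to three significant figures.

0.665 kg/m³

For an instantaneous plane source, C(x,t) = M/(n_e·A·√(4πDt)) · exp(−(x−vt)²/(4Dt)), with n_e·A the pore (flow) area.
Plume center vt = 0.552 × 1050 = 579.6 m, so the well at 623 m is 43.4 m downgradient of the peak.
√(4πDt) = 60.57 m, giving peak height M/(n_e·A·√(4πDt)) = 350/(0.40 × 4.33 × 60.57) = 3.336 kg/m³.
(x−vt)²/(4Dt) = (43.4)²/(4 × 0.278 × 1050) = 1.613; exp(−1.613) = 0.1993.
C = 3.336 × 0.1993 = 0.665 kg/m³.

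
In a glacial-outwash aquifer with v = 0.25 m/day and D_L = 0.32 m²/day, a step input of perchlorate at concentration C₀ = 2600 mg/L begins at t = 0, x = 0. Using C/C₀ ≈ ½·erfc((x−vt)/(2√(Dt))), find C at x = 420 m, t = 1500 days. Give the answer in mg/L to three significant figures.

190 mg/L

For a continuous step input, C/C₀ ≈ ½·erfc((x−vt)/(2√(Dt))).
vt = 0.25 × 1500 = 375 m and 2√(Dt) = 2√(0.32 × 1500) = 43.82 m.
Argument (x−vt)/(2√(Dt)) = (420 − 375)/43.82 = 1.027; ½·erfc(1.027) = 0.07320.
C = 2600 × 0.07320 = 190 mg/L.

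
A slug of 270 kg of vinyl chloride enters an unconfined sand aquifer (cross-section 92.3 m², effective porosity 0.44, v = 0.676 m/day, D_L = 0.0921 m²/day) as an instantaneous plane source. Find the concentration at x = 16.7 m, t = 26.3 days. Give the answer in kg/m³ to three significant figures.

1.07 kg/m³

For an instantaneous plane source, C(x,t) = M/(n_e·A·√(4πDt)) · exp(−(x−vt)²/(4Dt)), with n_e·A the pore (flow) area.
Plume center vt = 0.676 × 26.3 = 17.7788 m, so the well at 16.7 m is 1.0788 m upgradient of the peak.
√(4πDt) = 5.517 m, giving peak height M/(n_e·A·√(4πDt)) = 270/(0.44 × 92.3 × 5.517) = 1.205 kg/m³.
(x−vt)²/(4Dt) = (-1.0788)²/(4 × 0.0921 × 26.3) = 0.1201; exp(−0.1201) = 0.8868.
C = 1.205 × 0.8868 = 1.07 kg/m³.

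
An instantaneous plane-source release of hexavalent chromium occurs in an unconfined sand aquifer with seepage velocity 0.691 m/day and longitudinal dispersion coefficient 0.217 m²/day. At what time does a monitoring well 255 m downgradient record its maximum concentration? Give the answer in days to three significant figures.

For the 1D instantaneous-source solution, setting ∂C/∂t = 0 at fixed x gives v²t² + 2Dt − x² = 0, so t = (√(D² + v²x²) − D)/v².
√(D² + v²x²) = √(0.217² + 0.691² × 255²) = 176.2; v² = 0.477481.
t = (176.2 − 0.217)/0.477481 = 369 days (vs. the pure-advection estimate x/v = 369 d).

369 days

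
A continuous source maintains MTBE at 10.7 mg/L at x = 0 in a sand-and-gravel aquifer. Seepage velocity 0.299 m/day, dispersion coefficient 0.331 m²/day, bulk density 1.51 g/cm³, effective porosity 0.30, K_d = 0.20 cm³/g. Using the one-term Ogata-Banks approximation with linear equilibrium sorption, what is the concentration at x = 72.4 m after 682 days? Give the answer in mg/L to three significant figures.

10.4 mg/L

Retardation factor R = 1 + ρ_b·K_d/n = 1 + 1.51 × 0.20/0.30 = 2.007.
Sorption retards both mechanisms: v_R = v/R = 0.1490 m/day, D_R = D/R = 0.1649 m²/day.
v_R·t = 0.1490 × 682 = 101.618 m; 2√(D_R t) = 21.21 m; argument = (72.4 − 101.618)/21.21 = -1.378.
C = C₀ × ½·erfc(-1.378) = 10.7 × 0.9743 = 10.4 mg/L.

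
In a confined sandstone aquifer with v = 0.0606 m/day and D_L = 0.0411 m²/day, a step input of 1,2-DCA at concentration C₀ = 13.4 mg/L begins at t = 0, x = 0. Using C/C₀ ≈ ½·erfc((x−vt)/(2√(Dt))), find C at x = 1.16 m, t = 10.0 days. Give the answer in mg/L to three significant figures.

For a continuous step input, C/C₀ ≈ ½·erfc((x−vt)/(2√(Dt))).
vt = 0.0606 × 10.0 = 0.606 m and 2√(Dt) = 2√(0.0411 × 10.0) = 1.282 m.
Argument (x−vt)/(2√(Dt)) = (1.16 − 0.606)/1.282 = 0.4321; ½·erfc(0.4321) = 0.2706.
C = 13.4 × 0.2706 = 3.63 mg/L.

3.63 mg/L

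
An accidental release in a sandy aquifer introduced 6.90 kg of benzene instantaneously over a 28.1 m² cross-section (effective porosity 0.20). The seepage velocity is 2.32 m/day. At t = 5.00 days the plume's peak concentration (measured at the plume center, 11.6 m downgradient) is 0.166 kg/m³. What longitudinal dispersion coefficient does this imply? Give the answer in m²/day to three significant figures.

0.871 m²/day

At the plume center C_max = M/(n_e·A·√(4πDt)), so D = M²/(4πt·(n_e·A·C_max)²).
n_e·A·C_max = 0.20 × 28.1 × 0.166 = 0.9329 kg/m.
D = 6.90²/(4π × 5.00 × 0.9329²) = 0.871 m²/day.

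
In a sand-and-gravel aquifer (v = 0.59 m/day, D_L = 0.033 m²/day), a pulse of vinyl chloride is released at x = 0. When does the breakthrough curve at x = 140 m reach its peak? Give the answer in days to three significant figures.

For the 1D instantaneous-source solution, setting ∂C/∂t = 0 at fixed x gives v²t² + 2Dt − x² = 0, so t = (√(D² + v²x²) − D)/v².
√(D² + v²x²) = √(0.033² + 0.59² × 140²) = 82.60; v² = 0.3481.
t = (82.60 − 0.033)/0.3481 = 237 days (vs. the pure-advection estimate x/v = 237 d).

237 days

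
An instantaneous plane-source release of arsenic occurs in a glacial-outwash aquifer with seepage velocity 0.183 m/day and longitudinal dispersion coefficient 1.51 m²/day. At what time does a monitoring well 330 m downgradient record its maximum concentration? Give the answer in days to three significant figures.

For the 1D instantaneous-source solution, setting ∂C/∂t = 0 at fixed x gives v²t² + 2Dt − x² = 0, so t = (√(D² + v²x²) − D)/v².
√(D² + v²x²) = √(1.51² + 0.183² × 330²) = 60.41; v² = 0.033489.
t = (60.41 − 1.51)/0.033489 = 1760 days (vs. the pure-advection estimate x/v = 1800 d).

1760 days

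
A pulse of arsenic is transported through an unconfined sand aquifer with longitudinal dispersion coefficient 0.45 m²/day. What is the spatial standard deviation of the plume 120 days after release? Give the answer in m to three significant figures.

Dispersive spreading gives a Gaussian with σ² = 2Dt; advection only shifts the center.
σ = √(2 × 0.45 × 120) = 10.4 m.

10.4 m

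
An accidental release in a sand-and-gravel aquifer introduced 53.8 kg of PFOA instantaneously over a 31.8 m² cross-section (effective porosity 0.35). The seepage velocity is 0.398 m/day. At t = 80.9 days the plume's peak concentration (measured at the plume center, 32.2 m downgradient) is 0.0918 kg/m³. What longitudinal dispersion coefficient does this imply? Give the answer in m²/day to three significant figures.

At the plume center C_max = M/(n_e·A·√(4πDt)), so D = M²/(4πt·(n_e·A·C_max)²).
n_e·A·C_max = 0.35 × 31.8 × 0.0918 = 1.022 kg/m.
D = 53.8²/(4π × 80.9 × 1.022²) = 2.73 m²/day.

2.73 m²/day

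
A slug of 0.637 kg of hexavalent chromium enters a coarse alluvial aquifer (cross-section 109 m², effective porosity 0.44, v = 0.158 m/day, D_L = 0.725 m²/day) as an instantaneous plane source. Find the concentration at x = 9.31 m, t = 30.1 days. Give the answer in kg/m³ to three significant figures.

0.000632 kg/m³

For an instantaneous plane source, C(x,t) = M/(n_e·A·√(4πDt)) · exp(−(x−vt)²/(4Dt)), with n_e·A the pore (flow) area.
Plume center vt = 0.158 × 30.1 = 4.7558 m, so the well at 9.31 m is 4.5542 m downgradient of the peak.
√(4πDt) = 16.56 m, giving peak height M/(n_e·A·√(4πDt)) = 0.637/(0.44 × 109 × 16.56) = 0.0008020 kg/m³.
(x−vt)²/(4Dt) = (4.5542)²/(4 × 0.725 × 30.1) = 0.2376; exp(−0.2376) = 0.7885.
C = 0.0008020 × 0.7885 = 0.000632 kg/m³.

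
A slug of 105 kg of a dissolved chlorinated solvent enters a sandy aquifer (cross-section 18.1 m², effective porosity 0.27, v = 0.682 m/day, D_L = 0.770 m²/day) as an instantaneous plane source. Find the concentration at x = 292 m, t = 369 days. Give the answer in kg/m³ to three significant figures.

For an instantaneous plane source, C(x,t) = M/(n_e·A·√(4πDt)) · exp(−(x−vt)²/(4Dt)), with n_e·A the pore (flow) area.
Plume center vt = 0.682 × 369 = 251.658 m, so the well at 292 m is 40.342 m downgradient of the peak.
√(4πDt) = 59.75 m, giving peak height M/(n_e·A·√(4πDt)) = 105/(0.27 × 18.1 × 59.75) = 0.3596 kg/m³.
(x−vt)²/(4Dt) = (40.342)²/(4 × 0.770 × 369) = 1.432; exp(−1.432) = 0.2388.
C = 0.3596 × 0.2388 = 0.0859 kg/m³.

0.0859 kg/m³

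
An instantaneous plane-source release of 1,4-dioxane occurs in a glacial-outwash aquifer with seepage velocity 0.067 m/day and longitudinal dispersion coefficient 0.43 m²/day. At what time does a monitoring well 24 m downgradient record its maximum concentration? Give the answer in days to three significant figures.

For the 1D instantaneous-source solution, setting ∂C/∂t = 0 at fixed x gives v²t² + 2Dt − x² = 0, so t = (√(D² + v²x²) − D)/v².
√(D² + v²x²) = √(0.43² + 0.067² × 24²) = 1.665; v² = 0.004489.
t = (1.665 − 0.43)/0.004489 = 275 days (vs. the pure-advection estimate x/v = 358 d).

275 days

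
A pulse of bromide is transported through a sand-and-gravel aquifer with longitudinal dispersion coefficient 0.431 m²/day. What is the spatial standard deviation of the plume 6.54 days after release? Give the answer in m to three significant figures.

Dispersive spreading gives a Gaussian with σ² = 2Dt; advection only shifts the center.
σ = √(2 × 0.431 × 6.54) = 2.37 m.

2.37 m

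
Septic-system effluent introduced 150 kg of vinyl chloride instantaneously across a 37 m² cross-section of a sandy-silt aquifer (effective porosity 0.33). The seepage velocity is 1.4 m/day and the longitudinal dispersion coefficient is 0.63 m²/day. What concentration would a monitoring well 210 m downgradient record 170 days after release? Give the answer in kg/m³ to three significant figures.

For an instantaneous plane source, C(x,t) = M/(n_e·A·√(4πDt)) · exp(−(x−vt)²/(4Dt)), with n_e·A the pore (flow) area.
Plume center vt = 1.4 × 170 = 238 m, so the well at 210 m is 28 m upgradient of the peak.
√(4πDt) = 36.69 m, giving peak height M/(n_e·A·√(4πDt)) = 150/(0.33 × 37 × 36.69) = 0.3348 kg/m³.
(x−vt)²/(4Dt) = (-28)²/(4 × 0.63 × 170) = 1.830; exp(−1.830) = 0.1604.
C = 0.3348 × 0.1604 = 0.0537 kg/m³.

0.0537 kg/m³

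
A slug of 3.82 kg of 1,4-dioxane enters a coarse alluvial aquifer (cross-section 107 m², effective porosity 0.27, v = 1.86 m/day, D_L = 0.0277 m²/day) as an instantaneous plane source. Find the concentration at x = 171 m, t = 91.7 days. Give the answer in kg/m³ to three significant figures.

0.0230 kg/m³

For an instantaneous plane source, C(x,t) = M/(n_e·A·√(4πDt)) · exp(−(x−vt)²/(4Dt)), with n_e·A the pore (flow) area.
Plume center vt = 1.86 × 91.7 = 170.562 m, so the well at 171 m is 0.438 m downgradient of the peak.
√(4πDt) = 5.650 m, giving peak height M/(n_e·A·√(4πDt)) = 3.82/(0.27 × 107 × 5.650) = 0.02340 kg/m³.
(x−vt)²/(4Dt) = (0.438)²/(4 × 0.0277 × 91.7) = 0.01888; exp(−0.01888) = 0.9813.
C = 0.02340 × 0.9813 = 0.0230 kg/m³.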